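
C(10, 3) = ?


C(10,3) = 10!/(3! × 7!)
= 3628800/(6 × 5040)
= 120

C(10,3) = 120


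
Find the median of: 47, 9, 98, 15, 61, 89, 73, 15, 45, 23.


Sorted: 9, 15, 15, 23, 45, 47, 61, 73, 89, 98
n = 10 (even)
Middle values: 45 and 47
Median = (45+47)/2 = 46.0000

Median = 46.0000


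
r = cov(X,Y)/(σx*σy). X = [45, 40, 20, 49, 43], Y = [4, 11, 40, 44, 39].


Mean X = 39.4000, Mean Y = 27.6000
SD X = 10.131140, SD Y = 16.644519
Cov = -36.840000
r = -36.840000/(10.131140*16.644519) = -0.2185

r = -0.2185


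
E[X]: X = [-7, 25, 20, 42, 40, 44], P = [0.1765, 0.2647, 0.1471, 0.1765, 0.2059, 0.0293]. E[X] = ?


E[X] = -7*0.1765 + 25*0.2647 + 20*0.1471 + 42*0.1765 + 40*0.2059 + 44*0.0293
= -1.2355 + 6.6175 + 2.9420 + 7.4130 + 8.2360 + 1.2892
= 25.2622

E[X] = 25.2622


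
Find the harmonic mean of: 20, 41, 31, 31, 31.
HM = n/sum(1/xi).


Sum of reciprocals = 1/20 + 1/41 + 1/31 + 1/31 + 1/31 = 0.171164
HM = 5/0.171164 = 29.2117

HM = 29.2117


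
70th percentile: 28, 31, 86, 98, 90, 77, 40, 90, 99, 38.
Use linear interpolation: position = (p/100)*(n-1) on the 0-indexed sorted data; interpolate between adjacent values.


Sorted: 28, 31, 38, 40, 77, 86, 90, 90, 98, 99
n = 10
Index = 70/100 * 9 = 6.3000
Lower = data[6] = 90, Upper = data[7] = 90
P70 = 90 + 0.3000*(0) = 90.0000

P70 = 90.0000


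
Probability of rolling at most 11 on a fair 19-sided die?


Favorable outcomes (roll ≤ 11): 11
Total outcomes = 19
P = 11/19 = 0.5789

P = 0.5789


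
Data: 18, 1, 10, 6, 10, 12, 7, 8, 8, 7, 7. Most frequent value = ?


Frequencies: 1:1, 6:1, 7:3, 8:2, 10:2, 12:1, 18:1
Max frequency = 3
Mode = 7

Mode = 7


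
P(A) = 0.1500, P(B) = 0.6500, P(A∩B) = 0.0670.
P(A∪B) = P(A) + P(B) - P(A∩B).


P(A∪B) = 0.1500 + 0.6500 - 0.0670
= 0.8000 - 0.0670
= 0.7330

P(A∪B) = 0.7330


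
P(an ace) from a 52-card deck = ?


4 aces in 52 cards
P = 4/52 = 0.0769

P = 0.0769


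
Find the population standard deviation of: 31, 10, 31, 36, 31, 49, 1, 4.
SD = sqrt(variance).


Mean = 24.1250
Variance = 255.1094
SD = sqrt(255.1094) = 15.9721

SD = 15.9721


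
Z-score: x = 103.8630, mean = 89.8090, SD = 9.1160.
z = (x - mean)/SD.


z = (103.8630 - 89.8090)/9.1160
= 14.0540/9.1160
= 1.5417

z = 1.5417


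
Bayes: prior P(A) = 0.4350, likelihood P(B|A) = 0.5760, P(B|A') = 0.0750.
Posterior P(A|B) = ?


P(B) = P(B|A)*P(A) + P(B|A')*P(A')
= 0.5760*0.4350 + 0.0750*0.5650
= 0.250560 + 0.042375 = 0.292935
P(A|B) = 0.250560/0.292935 = 0.8553

P(A|B) = 0.8553


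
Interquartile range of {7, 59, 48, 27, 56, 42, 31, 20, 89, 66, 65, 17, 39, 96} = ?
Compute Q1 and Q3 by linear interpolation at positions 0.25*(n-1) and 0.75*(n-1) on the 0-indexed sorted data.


Sorted: 7, 17, 20, 27, 31, 39, 42, 48, 56, 59, 65, 66, 89, 96
Q1 (25th %ile) = 28.0000
Q3 (75th %ile) = 63.5000
IQR = 63.5000 - 28.0000 = 35.5000

IQR = 35.5000


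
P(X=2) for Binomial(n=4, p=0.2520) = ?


C(4,2) = 6
p^2 = 0.063504
(1-p)^2 = 0.559504
P = 6 * 0.063504 * 0.559504 = 0.2132

P(X=2) = 0.2132


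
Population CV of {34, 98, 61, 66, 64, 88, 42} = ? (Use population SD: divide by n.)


Mean = 64.7143
SD = 21.1303
CV = (21.1303/64.7143)*100 = 32.6517%

CV = 32.6517%


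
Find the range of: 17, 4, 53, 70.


Max = 70, Min = 4
Range = 70 - 4 = 66

Range = 66


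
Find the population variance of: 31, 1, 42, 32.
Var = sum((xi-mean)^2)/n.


Mean = 26.5000
Squared deviations: 20.2500, 650.2500, 240.2500, 30.2500
Sum = 941.0000
Variance = 941.0000/4 = 235.2500

Variance = 235.2500


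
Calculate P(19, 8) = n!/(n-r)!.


P(19,8) = 19!/11!
= 121645100408832000/39916800
= 3047466240

P(19,8) = 3047466240


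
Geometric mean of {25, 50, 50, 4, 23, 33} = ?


Product = 25 × 50 × 50 × 4 × 23 × 33 = 189750000
GM = 189750000^(1/6) = 23.9716

GM = 23.9716


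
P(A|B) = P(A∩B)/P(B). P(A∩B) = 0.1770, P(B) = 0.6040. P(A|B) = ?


P(A|B) = 0.1770/0.6040 = 0.2930

P(A|B) = 0.2930


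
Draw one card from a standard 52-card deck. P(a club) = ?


13 clubs in 52 cards
P = 13/52 = 0.2500

P = 0.2500


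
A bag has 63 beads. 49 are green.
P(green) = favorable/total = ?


P = 49/63 = 0.7778

P = 0.7778


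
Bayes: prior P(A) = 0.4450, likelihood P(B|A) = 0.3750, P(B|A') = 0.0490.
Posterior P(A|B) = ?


P(B) = P(B|A)*P(A) + P(B|A')*P(A')
= 0.3750*0.4450 + 0.0490*0.5550
= 0.166875 + 0.027195 = 0.194070
P(A|B) = 0.166875/0.194070 = 0.8599

P(A|B) = 0.8599


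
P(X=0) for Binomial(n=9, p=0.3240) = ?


C(9,0) = 1
p^0 = 1.000000
(1-p)^9 = 0.029480
P = 1 * 1.000000 * 0.029480 = 0.0295

P(X=0) = 0.0295


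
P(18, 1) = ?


P(18,1) = 18!/17!
= 6402373705728000/355687428096000
= 18

P(18,1) = 18


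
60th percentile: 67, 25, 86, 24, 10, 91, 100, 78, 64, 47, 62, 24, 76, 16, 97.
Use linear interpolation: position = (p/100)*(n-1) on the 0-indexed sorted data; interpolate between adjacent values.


Sorted: 10, 16, 24, 24, 25, 47, 62, 64, 67, 76, 78, 86, 91, 97, 100
n = 15
Index = 60/100 * 14 = 8.4000
Lower = data[8] = 67, Upper = data[9] = 76
P60 = 67 + 0.4000*(9) = 70.6000

P60 = 70.6000


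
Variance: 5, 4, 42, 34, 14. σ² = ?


Mean = 19.8000
Squared deviations: 219.0400, 249.6400, 492.8400, 201.6400, 33.6400
Sum = 1196.8000
Variance = 1196.8000/5 = 239.3600

Variance = 239.3600


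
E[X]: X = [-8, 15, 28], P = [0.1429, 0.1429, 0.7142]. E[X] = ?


E[X] = -8*0.1429 + 15*0.1429 + 28*0.7142
= -1.1432 + 2.1435 + 19.9976
= 20.9979

E[X] = 20.9979


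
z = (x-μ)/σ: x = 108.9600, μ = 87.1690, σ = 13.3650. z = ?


z = (108.9600 - 87.1690)/13.3650
= 21.7910/13.3650
= 1.6305

z = 1.6305


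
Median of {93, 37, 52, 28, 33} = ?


Sorted: 28, 33, 37, 52, 93
n = 5 (odd)
Middle value = 37

Median = 37


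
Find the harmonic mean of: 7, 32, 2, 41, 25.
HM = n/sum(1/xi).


Sum of reciprocals = 1/7 + 1/32 + 1/2 + 1/41 + 1/25 = 0.738497
HM = 5/0.738497 = 6.7705

HM = 6.7705


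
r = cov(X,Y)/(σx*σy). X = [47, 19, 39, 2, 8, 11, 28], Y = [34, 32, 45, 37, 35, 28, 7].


Mean X = 22.0000, Mean Y = 31.1429
SD X = 15.473480, SD Y = 10.973065
Cov = 3.285714
r = 3.285714/(15.473480*10.973065) = 0.0194

r = 0.0194


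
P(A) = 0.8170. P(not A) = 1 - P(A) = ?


P(not A) = 1 - 0.8170 = 0.1830

P(not A) = 0.1830


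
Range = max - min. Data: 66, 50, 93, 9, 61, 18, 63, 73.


Max = 93, Min = 9
Range = 93 - 9 = 84

Range = 84


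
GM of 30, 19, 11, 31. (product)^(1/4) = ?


Product = 30 × 19 × 11 × 31 = 194370
GM = 194370^(1/4) = 20.9970

GM = 20.9970


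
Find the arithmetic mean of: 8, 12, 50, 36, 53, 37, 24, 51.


Sum = 8 + 12 + 50 + 36 + 53 + 37 + 24 + 51 = 271
n = 8
Mean = 271/8 = 33.8750

Mean = 33.8750


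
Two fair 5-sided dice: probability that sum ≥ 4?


Total outcomes = 5×5 = 25
Favorable (sum ≥ 4): 22
P = 22/25 = 0.8800

P = 0.8800


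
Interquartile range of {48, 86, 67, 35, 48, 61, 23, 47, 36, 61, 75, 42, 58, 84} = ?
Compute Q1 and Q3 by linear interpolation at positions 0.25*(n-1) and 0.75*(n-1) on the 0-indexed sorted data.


Sorted: 23, 35, 36, 42, 47, 48, 48, 58, 61, 61, 67, 75, 84, 86
Q1 (25th %ile) = 43.2500
Q3 (75th %ile) = 65.5000
IQR = 65.5000 - 43.2500 = 22.2500

IQR = 22.2500


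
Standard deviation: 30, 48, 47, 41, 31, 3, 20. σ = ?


Mean = 31.4286
Variance = 221.3878
SD = sqrt(221.3878) = 14.8791

SD = 14.8791


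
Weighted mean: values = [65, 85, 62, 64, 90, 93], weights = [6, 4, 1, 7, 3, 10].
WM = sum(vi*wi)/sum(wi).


Numerator = 65*6 + 85*4 + 62*1 + 64*7 + 90*3 + 93*10 = 2440
Denominator = 6 + 4 + 1 + 7 + 3 + 10 = 31
WM = 2440/31 = 78.7097

WM = 78.7097


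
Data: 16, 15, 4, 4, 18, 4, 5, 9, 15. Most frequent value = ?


Frequencies: 4:3, 5:1, 9:1, 15:2, 16:1, 18:1
Max frequency = 3
Mode = 4

Mode = 4


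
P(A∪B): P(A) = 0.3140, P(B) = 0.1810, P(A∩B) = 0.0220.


P(A∪B) = 0.3140 + 0.1810 - 0.0220
= 0.4950 - 0.0220
= 0.4730

P(A∪B) = 0.4730


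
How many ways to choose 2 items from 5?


C(5,2) = 5!/(2! × 3!)
= 120/(2 × 6)
= 10

C(5,2) = 10


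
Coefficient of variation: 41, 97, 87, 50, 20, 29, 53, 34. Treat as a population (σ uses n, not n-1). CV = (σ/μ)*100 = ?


Mean = 51.3750
SD = 25.6171
CV = (25.6171/51.3750)*100 = 49.8629%

CV = 49.8629%


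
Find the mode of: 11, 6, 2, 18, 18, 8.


Frequencies: 2:1, 6:1, 8:1, 11:1, 18:2
Max frequency = 2
Mode = 18

Mode = 18


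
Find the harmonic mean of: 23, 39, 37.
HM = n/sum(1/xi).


Sum of reciprocals = 1/23 + 1/39 + 1/37 = 0.096146
HM = 3/0.096146 = 31.2024

HM = 31.2024


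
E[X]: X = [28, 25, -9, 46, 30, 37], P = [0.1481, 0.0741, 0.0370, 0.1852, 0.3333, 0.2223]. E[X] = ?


E[X] = 28*0.1481 + 25*0.0741 - 9*0.0370 + 46*0.1852 + 30*0.3333 + 37*0.2223
= 4.1468 + 1.8525 - 0.3330 + 8.5192 + 9.9990 + 8.2251
= 32.4096

E[X] = 32.4096


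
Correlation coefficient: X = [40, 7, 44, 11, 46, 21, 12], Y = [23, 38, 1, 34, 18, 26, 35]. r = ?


Mean X = 25.8571, Mean Y = 25.0000
SD X = 15.706492, SD Y = 11.832160
Cov = -161.000000
r = -161.000000/(15.706492*11.832160) = -0.8663

r = -0.8663


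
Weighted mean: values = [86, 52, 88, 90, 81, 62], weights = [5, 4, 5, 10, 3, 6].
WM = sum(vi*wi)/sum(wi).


Numerator = 86*5 + 52*4 + 88*5 + 90*10 + 81*3 + 62*6 = 2593
Denominator = 5 + 4 + 5 + 10 + 3 + 6 = 33
WM = 2593/33 = 78.5758

WM = 78.5758


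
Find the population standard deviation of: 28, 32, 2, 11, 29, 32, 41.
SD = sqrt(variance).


Mean = 25.0000
Variance = 157.7143
SD = sqrt(157.7143) = 12.5584

SD = 12.5584


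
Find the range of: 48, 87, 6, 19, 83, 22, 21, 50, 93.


Max = 93, Min = 6
Range = 93 - 6 = 87

Range = 87


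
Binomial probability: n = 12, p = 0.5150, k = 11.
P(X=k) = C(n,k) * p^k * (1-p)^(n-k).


C(12,11) = 12
p^11 = 0.000676
(1-p)^1 = 0.485000
P = 12 * 0.000676 * 0.485000 = 0.0039

P(X=11) = 0.0039


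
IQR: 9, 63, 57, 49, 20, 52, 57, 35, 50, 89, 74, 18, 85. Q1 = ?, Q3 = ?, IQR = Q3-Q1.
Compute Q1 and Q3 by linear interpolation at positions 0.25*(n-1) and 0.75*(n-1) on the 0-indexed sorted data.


Sorted: 9, 18, 20, 35, 49, 50, 52, 57, 57, 63, 74, 85, 89
Q1 (25th %ile) = 35.0000
Q3 (75th %ile) = 63.0000
IQR = 63.0000 - 35.0000 = 28.0000

IQR = 28.0000


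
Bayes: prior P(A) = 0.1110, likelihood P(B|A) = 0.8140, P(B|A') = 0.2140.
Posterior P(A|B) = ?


P(B) = P(B|A)*P(A) + P(B|A')*P(A')
= 0.8140*0.1110 + 0.2140*0.8890
= 0.090354 + 0.190246 = 0.280600
P(A|B) = 0.090354/0.280600 = 0.3220

P(A|B) = 0.3220


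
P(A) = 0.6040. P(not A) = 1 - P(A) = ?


P(not A) = 1 - 0.6040 = 0.3960

P(not A) = 0.3960


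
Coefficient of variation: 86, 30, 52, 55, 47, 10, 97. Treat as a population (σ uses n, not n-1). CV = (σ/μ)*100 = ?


Mean = 53.8571
SD = 27.8744
CV = (27.8744/53.8571)*100 = 51.7561%

CV = 51.7561%


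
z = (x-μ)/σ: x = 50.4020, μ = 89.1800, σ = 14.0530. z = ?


z = (50.4020 - 89.1800)/14.0530
= -38.7780/14.0530
= -2.7594

z = -2.7594


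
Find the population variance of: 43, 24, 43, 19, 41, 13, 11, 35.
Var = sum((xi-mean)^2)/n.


Mean = 28.6250
Squared deviations: 206.6406, 21.3906, 206.6406, 92.6406, 153.1406, 244.1406, 310.6406, 40.6406
Sum = 1275.8750
Variance = 1275.8750/8 = 159.4844

Variance = 159.4844


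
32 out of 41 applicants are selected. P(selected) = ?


P = 32/41 = 0.7805

P = 0.7805


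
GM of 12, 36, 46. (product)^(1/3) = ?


Product = 12 × 36 × 46 = 19872
GM = 19872^(1/3) = 27.0861

GM = 27.0861


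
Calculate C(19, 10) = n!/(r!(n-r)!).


C(19,10) = 19!/(10! × 9!)
= 121645100408832000/(3628800 × 362880)
= 92378

C(19,10) = 92378


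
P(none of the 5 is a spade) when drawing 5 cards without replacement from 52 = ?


P(no spades) = (39/52) × (38/51) × (37/50) × (36/49) × (35/48)
= 0.2215

P = 0.2215


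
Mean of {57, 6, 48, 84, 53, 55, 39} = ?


Sum = 57 + 6 + 48 + 84 + 53 + 55 + 39 = 342
n = 7
Mean = 342/7 = 48.8571

Mean = 48.8571


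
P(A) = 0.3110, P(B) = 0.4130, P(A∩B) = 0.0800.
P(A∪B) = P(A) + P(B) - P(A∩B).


P(A∪B) = 0.3110 + 0.4130 - 0.0800
= 0.7240 - 0.0800
= 0.6440

P(A∪B) = 0.6440


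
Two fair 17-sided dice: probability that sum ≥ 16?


Total outcomes = 17×17 = 289
Favorable (sum ≥ 16): 184
P = 184/289 = 0.6367

P = 0.6367


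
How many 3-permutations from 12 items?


P(12,3) = 12!/9!
= 479001600/362880
= 1320

P(12,3) = 1320


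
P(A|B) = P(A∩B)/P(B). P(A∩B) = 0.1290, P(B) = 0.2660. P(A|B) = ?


P(A|B) = 0.1290/0.2660 = 0.4850

P(A|B) = 0.4850


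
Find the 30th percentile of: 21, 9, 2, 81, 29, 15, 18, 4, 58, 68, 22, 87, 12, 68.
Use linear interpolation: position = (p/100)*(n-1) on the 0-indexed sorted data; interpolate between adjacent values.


Sorted: 2, 4, 9, 12, 15, 18, 21, 22, 29, 58, 68, 68, 81, 87
n = 14
Index = 30/100 * 13 = 3.9000
Lower = data[3] = 12, Upper = data[4] = 15
P30 = 12 + 0.9000*(3) = 14.7000

P30 = 14.7000


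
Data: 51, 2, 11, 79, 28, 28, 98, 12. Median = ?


Sorted: 2, 11, 12, 28, 28, 51, 79, 98
n = 8 (even)
Middle values: 28 and 28
Median = (28+28)/2 = 28.0000

Median = 28.0000


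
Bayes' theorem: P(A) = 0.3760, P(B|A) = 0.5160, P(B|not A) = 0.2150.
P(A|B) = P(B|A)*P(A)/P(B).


P(B) = P(B|A)*P(A) + P(B|A')*P(A')
= 0.5160*0.3760 + 0.2150*0.6240
= 0.194016 + 0.134160 = 0.328176
P(A|B) = 0.194016/0.328176 = 0.5912

P(A|B) = 0.5912


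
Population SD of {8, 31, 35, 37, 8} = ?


Mean = 23.8000
Variance = 170.1600
SD = sqrt(170.1600) = 13.0445

SD = 13.0445


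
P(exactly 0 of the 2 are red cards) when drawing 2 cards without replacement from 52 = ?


Hypergeometric: P(X=0) = C(26,0)·C(26,2) / C(52,2)
= 1 × 325 / 1326
= 325/1326 = 0.2451

P = 0.2451


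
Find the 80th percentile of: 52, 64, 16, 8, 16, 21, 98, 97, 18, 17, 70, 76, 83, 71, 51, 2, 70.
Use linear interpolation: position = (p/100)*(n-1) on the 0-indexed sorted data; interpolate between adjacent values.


Sorted: 2, 8, 16, 16, 17, 18, 21, 51, 52, 64, 70, 70, 71, 76, 83, 97, 98
n = 17
Index = 80/100 * 16 = 12.8000
Lower = data[12] = 71, Upper = data[13] = 76
P80 = 71 + 0.8000*(5) = 75.0000

P80 = 75.0000


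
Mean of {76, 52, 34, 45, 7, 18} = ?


Sum = 76 + 52 + 34 + 45 + 7 + 18 = 232
n = 6
Mean = 232/6 = 38.6667

Mean = 38.6667


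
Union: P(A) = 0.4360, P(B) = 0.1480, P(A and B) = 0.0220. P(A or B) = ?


P(A∪B) = 0.4360 + 0.1480 - 0.0220
= 0.5840 - 0.0220
= 0.5620

P(A∪B) = 0.5620


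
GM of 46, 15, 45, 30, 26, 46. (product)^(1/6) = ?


Product = 46 × 15 × 45 × 30 × 26 × 46 = 1114074000
GM = 1114074000^(1/6) = 32.1973

GM = 32.1973


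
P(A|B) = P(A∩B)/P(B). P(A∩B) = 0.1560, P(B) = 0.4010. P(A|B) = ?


P(A|B) = 0.1560/0.4010 = 0.3890

P(A|B) = 0.3890


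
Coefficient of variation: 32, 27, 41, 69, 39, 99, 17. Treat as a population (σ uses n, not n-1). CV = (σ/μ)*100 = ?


Mean = 46.2857
SD = 26.2119
CV = (26.2119/46.2857)*100 = 56.6305%

CV = 56.6305%


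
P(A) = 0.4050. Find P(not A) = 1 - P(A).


P(not A) = 1 - 0.4050 = 0.5950

P(not A) = 0.5950


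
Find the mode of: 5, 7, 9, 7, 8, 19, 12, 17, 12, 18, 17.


Frequencies: 5:1, 7:2, 8:1, 9:1, 12:2, 17:2, 18:1, 19:1
Max frequency = 2
Mode = 7, 12, 17

Mode = 7, 12, 17


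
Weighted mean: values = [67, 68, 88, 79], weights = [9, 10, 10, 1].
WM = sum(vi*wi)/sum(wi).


Numerator = 67*9 + 68*10 + 88*10 + 79*1 = 2242
Denominator = 9 + 10 + 10 + 1 = 30
WM = 2242/30 = 74.7333

WM = 74.7333


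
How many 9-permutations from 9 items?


P(9,9) = 9!/0!
= 362880/1
= 362880

P(9,9) = 362880


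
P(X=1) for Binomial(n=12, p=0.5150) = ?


C(12,1) = 12
p^1 = 0.515000
(1-p)^11 = 0.000349
P = 12 * 0.515000 * 0.000349 = 0.0022

P(X=1) = 0.0022


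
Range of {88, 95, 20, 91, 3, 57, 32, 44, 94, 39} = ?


Max = 95, Min = 3
Range = 95 - 3 = 92

Range = 92


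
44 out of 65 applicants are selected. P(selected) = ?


P = 44/65 = 0.6769

P = 0.6769


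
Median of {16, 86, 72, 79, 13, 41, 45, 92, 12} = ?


Sorted: 12, 13, 16, 41, 45, 72, 79, 86, 92
n = 9 (odd)
Middle value = 45

Median = 45


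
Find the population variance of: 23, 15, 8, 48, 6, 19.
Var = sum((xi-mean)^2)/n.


Mean = 19.8333
Squared deviations: 10.0278, 23.3611, 140.0278, 793.3611, 191.3611, 0.6944
Sum = 1158.8333
Variance = 1158.8333/6 = 193.1389

Variance = 193.1389


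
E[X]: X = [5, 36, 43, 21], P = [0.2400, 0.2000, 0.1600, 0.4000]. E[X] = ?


E[X] = 5*0.2400 + 36*0.2000 + 43*0.1600 + 21*0.4000
= 1.2000 + 7.2000 + 6.8800 + 8.4000
= 23.6800

E[X] = 23.6800


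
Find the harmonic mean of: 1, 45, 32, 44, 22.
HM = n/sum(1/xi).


Sum of reciprocals = 1/1 + 1/45 + 1/32 + 1/44 + 1/22 = 1.121654
HM = 5/1.121654 = 4.4577

HM = 4.4577


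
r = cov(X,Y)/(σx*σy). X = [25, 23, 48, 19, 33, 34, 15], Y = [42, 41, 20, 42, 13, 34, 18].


Mean X = 28.1429, Mean Y = 30.0000
SD X = 10.315433, SD Y = 11.698596
Cov = -43.428571
r = -43.428571/(10.315433*11.698596) = -0.3599

r = -0.3599


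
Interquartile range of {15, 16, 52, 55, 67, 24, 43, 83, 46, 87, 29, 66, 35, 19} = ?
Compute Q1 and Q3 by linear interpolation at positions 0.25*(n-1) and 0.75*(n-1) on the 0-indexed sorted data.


Sorted: 15, 16, 19, 24, 29, 35, 43, 46, 52, 55, 66, 67, 83, 87
Q1 (25th %ile) = 25.2500
Q3 (75th %ile) = 63.2500
IQR = 63.2500 - 25.2500 = 38.0000

IQR = 38.0000


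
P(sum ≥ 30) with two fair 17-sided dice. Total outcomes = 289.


Total outcomes = 17×17 = 289
Favorable (sum ≥ 30): 15
P = 15/289 = 0.0519

P = 0.0519


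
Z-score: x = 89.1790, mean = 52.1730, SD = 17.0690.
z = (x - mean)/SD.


z = (89.1790 - 52.1730)/17.0690
= 37.0060/17.0690
= 2.1680

z = 2.1680


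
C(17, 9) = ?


C(17,9) = 17!/(9! × 8!)
= 355687428096000/(362880 × 40320)
= 24310

C(17,9) = 24310


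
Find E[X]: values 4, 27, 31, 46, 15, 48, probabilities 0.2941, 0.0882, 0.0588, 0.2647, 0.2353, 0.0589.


E[X] = 4*0.2941 + 27*0.0882 + 31*0.0588 + 46*0.2647 + 15*0.2353 + 48*0.0589
= 1.1764 + 2.3814 + 1.8228 + 12.1762 + 3.5295 + 2.8272
= 23.9135

E[X] = 23.9135


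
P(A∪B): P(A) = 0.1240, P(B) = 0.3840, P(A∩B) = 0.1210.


P(A∪B) = 0.1240 + 0.3840 - 0.1210
= 0.5080 - 0.1210
= 0.3870

P(A∪B) = 0.3870


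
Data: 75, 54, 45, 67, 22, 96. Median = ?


Sorted: 22, 45, 54, 67, 75, 96
n = 6 (even)
Middle values: 54 and 67
Median = (54+67)/2 = 60.5000

Median = 60.5000


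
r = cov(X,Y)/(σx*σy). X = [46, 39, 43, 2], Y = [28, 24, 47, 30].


Mean X = 32.5000, Mean Y = 32.2500
SD X = 17.783419, SD Y = 8.785642
Cov = 28.125000
r = 28.125000/(17.783419*8.785642) = 0.1800

r = 0.1800


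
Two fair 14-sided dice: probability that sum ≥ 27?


Total outcomes = 14×14 = 196
Favorable (sum ≥ 27): 3
P = 3/196 = 0.0153

P = 0.0153


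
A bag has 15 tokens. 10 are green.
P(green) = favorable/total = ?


P = 10/15 = 0.6667

P = 0.6667


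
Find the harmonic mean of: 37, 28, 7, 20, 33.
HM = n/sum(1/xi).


Sum of reciprocals = 1/37 + 1/28 + 1/7 + 1/20 + 1/33 = 0.285901
HM = 5/0.285901 = 17.4885

HM = 17.4885


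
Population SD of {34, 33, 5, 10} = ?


Mean = 20.5000
Variance = 172.2500
SD = sqrt(172.2500) = 13.1244

SD = 13.1244


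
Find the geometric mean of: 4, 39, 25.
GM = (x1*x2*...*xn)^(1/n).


Product = 4 × 39 × 25 = 3900
GM = 3900^(1/3) = 15.7406

GM = 15.7406


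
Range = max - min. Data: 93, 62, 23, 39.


Max = 93, Min = 23
Range = 93 - 23 = 70

Range = 70


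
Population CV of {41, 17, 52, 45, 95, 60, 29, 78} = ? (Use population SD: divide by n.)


Mean = 52.1250
SD = 23.7510
CV = (23.7510/52.1250)*100 = 45.5654%

CV = 45.5654%


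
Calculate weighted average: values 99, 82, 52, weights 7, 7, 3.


Numerator = 99*7 + 82*7 + 52*3 = 1423
Denominator = 7 + 7 + 3 = 17
WM = 1423/17 = 83.7059

WM = 83.7059


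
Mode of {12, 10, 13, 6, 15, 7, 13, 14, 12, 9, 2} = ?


Frequencies: 2:1, 6:1, 7:1, 9:1, 10:1, 12:2, 13:2, 14:1, 15:1
Max frequency = 2
Mode = 12, 13

Mode = 12, 13


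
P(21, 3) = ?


P(21,3) = 21!/18!
= 51090942171709440000/6402373705728000
= 7980

P(21,3) = 7980


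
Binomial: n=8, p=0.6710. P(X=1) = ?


C(8,1) = 8
p^1 = 0.671000
(1-p)^7 = 0.000417
P = 8 * 0.671000 * 0.000417 = 0.0022

P(X=1) = 0.0022


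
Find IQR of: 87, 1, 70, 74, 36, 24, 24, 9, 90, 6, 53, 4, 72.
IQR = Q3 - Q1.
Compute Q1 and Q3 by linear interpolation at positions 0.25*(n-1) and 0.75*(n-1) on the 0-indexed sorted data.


Sorted: 1, 4, 6, 9, 24, 24, 36, 53, 70, 72, 74, 87, 90
Q1 (25th %ile) = 9.0000
Q3 (75th %ile) = 72.0000
IQR = 72.0000 - 9.0000 = 63.0000

IQR = 63.0000


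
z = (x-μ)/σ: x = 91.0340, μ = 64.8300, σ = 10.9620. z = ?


z = (91.0340 - 64.8300)/10.9620
= 26.2040/10.9620
= 2.3904

z = 2.3904


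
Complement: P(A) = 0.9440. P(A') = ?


P(not A) = 1 - 0.9440 = 0.0560

P(not A) = 0.0560


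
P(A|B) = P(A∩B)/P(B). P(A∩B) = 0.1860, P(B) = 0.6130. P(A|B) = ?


P(A|B) = 0.1860/0.6130 = 0.3034

P(A|B) = 0.3034


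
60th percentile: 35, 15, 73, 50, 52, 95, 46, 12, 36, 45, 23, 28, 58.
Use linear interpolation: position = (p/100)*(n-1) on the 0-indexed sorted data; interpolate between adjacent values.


Sorted: 12, 15, 23, 28, 35, 36, 45, 46, 50, 52, 58, 73, 95
n = 13
Index = 60/100 * 12 = 7.2000
Lower = data[7] = 46, Upper = data[8] = 50
P60 = 46 + 0.2000*(4) = 46.8000

P60 = 46.8000


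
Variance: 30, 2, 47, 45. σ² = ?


Mean = 31.0000
Squared deviations: 1.0000, 841.0000, 256.0000, 196.0000
Sum = 1294.0000
Variance = 1294.0000/4 = 323.5000

Variance = 323.5000


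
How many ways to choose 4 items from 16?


C(16,4) = 16!/(4! × 12!)
= 20922789888000/(24 × 479001600)
= 1820

C(16,4) = 1820


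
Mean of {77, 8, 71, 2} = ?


Sum = 77 + 8 + 71 + 2 = 158
n = 4
Mean = 158/4 = 39.5000

Mean = 39.5000


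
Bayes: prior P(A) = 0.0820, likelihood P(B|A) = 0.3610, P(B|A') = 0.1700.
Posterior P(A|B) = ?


P(B) = P(B|A)*P(A) + P(B|A')*P(A')
= 0.3610*0.0820 + 0.1700*0.9180
= 0.029602 + 0.156060 = 0.185662
P(A|B) = 0.029602/0.185662 = 0.1594

P(A|B) = 0.1594


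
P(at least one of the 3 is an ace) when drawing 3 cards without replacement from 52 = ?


P(at least one) = 1 - P(none)
P(none) = (48/52) × (47/51) × (46/50) = 0.782624
P(at least one) = 1 - 0.782624 = 0.2174

P = 0.2174


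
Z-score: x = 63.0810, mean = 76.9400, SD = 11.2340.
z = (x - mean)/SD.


z = (63.0810 - 76.9400)/11.2340
= -13.8590/11.2340
= -1.2337

z = -1.2337


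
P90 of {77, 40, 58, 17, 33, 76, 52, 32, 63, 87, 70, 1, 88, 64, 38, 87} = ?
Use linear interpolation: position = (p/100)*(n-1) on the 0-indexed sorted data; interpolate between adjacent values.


Sorted: 1, 17, 32, 33, 38, 40, 52, 58, 63, 64, 70, 76, 77, 87, 87, 88
n = 16
Index = 90/100 * 15 = 13.5000
Lower = data[13] = 87, Upper = data[14] = 87
P90 = 87 + 0.5000*(0) = 87.0000

P90 = 87.0000


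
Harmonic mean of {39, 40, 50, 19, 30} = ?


Sum of reciprocals = 1/39 + 1/40 + 1/50 + 1/19 + 1/30 = 0.156606
HM = 5/0.156606 = 31.9273

HM = 31.9273


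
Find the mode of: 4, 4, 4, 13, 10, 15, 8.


Frequencies: 4:3, 8:1, 10:1, 13:1, 15:1
Max frequency = 3
Mode = 4

Mode = 4


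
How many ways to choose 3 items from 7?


C(7,3) = 7!/(3! × 4!)
= 5040/(6 × 24)
= 35

C(7,3) = 35


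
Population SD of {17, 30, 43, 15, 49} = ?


Mean = 30.8000
Variance = 184.1600
SD = sqrt(184.1600) = 13.5706

SD = 13.5706


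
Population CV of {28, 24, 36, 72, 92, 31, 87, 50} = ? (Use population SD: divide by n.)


Mean = 52.5000
SD = 25.7002
CV = (25.7002/52.5000)*100 = 48.9528%

CV = 48.9528%


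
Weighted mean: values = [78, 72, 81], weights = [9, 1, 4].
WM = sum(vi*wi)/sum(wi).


Numerator = 78*9 + 72*1 + 81*4 = 1098
Denominator = 9 + 1 + 4 = 14
WM = 1098/14 = 78.4286

WM = 78.4286


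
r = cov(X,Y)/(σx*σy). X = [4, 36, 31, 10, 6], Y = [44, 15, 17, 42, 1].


Mean X = 17.4000, Mean Y = 23.8000
SD X = 13.380583, SD Y = 16.630093
Cov = -80.320000
r = -80.320000/(13.380583*16.630093) = -0.3610

r = -0.3610


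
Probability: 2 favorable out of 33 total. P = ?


P = 2/33 = 0.0606

P = 0.0606


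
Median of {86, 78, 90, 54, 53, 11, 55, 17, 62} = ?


Sorted: 11, 17, 53, 54, 55, 62, 78, 86, 90
n = 9 (odd)
Middle value = 55

Median = 55


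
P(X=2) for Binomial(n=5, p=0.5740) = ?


C(5,2) = 10
p^2 = 0.329476
(1-p)^3 = 0.077309
P = 10 * 0.329476 * 0.077309 = 0.2547

P(X=2) = 0.2547


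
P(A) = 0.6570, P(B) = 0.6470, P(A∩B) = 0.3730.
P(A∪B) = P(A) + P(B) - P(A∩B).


P(A∪B) = 0.6570 + 0.6470 - 0.3730
= 1.3040 - 0.3730
= 0.9310

P(A∪B) = 0.9310


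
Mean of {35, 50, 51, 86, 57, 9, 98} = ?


Sum = 35 + 50 + 51 + 86 + 57 + 9 + 98 = 386
n = 7
Mean = 386/7 = 55.1429

Mean = 55.1429


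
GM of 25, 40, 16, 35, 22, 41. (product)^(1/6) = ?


Product = 25 × 40 × 16 × 35 × 22 × 41 = 505120000
GM = 505120000^(1/6) = 28.2206

GM = 28.2206


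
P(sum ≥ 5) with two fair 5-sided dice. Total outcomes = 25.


Total outcomes = 5×5 = 25
Favorable (sum ≥ 5): 19
P = 19/25 = 0.7600

P = 0.7600


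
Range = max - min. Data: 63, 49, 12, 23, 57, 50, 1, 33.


Max = 63, Min = 1
Range = 63 - 1 = 62

Range = 62


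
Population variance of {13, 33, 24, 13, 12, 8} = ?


Mean = 17.1667
Squared deviations: 17.3611, 250.6944, 46.6944, 17.3611, 26.6944, 84.0278
Sum = 442.8333
Variance = 442.8333/6 = 73.8056

Variance = 73.8056


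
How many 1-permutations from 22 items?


P(22,1) = 22!/21!
= 1124000727777607680000/51090942171709440000
= 22

P(22,1) = 22


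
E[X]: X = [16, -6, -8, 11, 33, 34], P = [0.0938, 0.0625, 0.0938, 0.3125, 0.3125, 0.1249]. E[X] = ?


E[X] = 16*0.0938 - 6*0.0625 - 8*0.0938 + 11*0.3125 + 33*0.3125 + 34*0.1249
= 1.5008 - 0.3750 - 0.7504 + 3.4375 + 10.3125 + 4.2466
= 18.3720

E[X] = 18.3720


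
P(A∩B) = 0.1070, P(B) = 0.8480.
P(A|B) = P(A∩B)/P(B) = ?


P(A|B) = 0.1070/0.8480 = 0.1262

P(A|B) = 0.1262


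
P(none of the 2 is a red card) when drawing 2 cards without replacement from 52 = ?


P(no red cards) = (26/52) × (25/51)
= 0.2451

P = 0.2451


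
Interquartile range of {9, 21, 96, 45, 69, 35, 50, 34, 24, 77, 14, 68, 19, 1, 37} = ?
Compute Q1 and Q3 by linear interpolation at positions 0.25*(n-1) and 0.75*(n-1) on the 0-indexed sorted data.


Sorted: 1, 9, 14, 19, 21, 24, 34, 35, 37, 45, 50, 68, 69, 77, 96
Q1 (25th %ile) = 20.0000
Q3 (75th %ile) = 59.0000
IQR = 59.0000 - 20.0000 = 39.0000

IQR = 39.0000


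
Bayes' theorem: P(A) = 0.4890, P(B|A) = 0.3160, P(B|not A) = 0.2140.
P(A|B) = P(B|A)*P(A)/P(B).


P(B) = P(B|A)*P(A) + P(B|A')*P(A')
= 0.3160*0.4890 + 0.2140*0.5110
= 0.154524 + 0.109354 = 0.263878
P(A|B) = 0.154524/0.263878 = 0.5856

P(A|B) = 0.5856


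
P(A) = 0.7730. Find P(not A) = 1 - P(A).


P(not A) = 1 - 0.7730 = 0.2270

P(not A) = 0.2270


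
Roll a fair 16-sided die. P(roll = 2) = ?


Favorable outcomes (roll = 2): 1
Total outcomes = 16
P = 1/16 = 0.0625

P = 0.0625


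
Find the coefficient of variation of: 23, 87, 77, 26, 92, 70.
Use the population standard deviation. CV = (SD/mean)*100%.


Mean = 62.5000
SD = 27.7774
CV = (27.7774/62.5000)*100 = 44.4438%

CV = 44.4438%


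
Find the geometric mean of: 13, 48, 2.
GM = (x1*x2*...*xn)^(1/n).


Product = 13 × 48 × 2 = 1248
GM = 1248^(1/3) = 10.7664

GM = 10.7664


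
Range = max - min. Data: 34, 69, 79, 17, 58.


Max = 79, Min = 17
Range = 79 - 17 = 62

Range = 62


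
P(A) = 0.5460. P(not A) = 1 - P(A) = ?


P(not A) = 1 - 0.5460 = 0.4540

P(not A) = 0.4540


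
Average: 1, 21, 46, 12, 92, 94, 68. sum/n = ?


Sum = 1 + 21 + 46 + 12 + 92 + 94 + 68 = 334
n = 7
Mean = 334/7 = 47.7143

Mean = 47.7143


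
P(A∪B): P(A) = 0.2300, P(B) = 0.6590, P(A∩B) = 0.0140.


P(A∪B) = 0.2300 + 0.6590 - 0.0140
= 0.8890 - 0.0140
= 0.8750

P(A∪B) = 0.8750


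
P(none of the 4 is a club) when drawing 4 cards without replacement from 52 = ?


P(no clubs) = (39/52) × (38/51) × (37/50) × (36/49)
= 0.3038

P = 0.3038


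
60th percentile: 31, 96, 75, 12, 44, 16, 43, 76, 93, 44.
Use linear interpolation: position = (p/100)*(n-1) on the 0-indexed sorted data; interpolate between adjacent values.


Sorted: 12, 16, 31, 43, 44, 44, 75, 76, 93, 96
n = 10
Index = 60/100 * 9 = 5.4000
Lower = data[5] = 44, Upper = data[6] = 75
P60 = 44 + 0.4000*(31) = 56.4000

P60 = 56.4000


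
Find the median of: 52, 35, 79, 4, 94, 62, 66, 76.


Sorted: 4, 35, 52, 62, 66, 76, 79, 94
n = 8 (even)
Middle values: 62 and 66
Median = (62+66)/2 = 64.0000

Median = 64.0000


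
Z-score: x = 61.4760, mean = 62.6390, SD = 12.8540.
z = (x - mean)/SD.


z = (61.4760 - 62.6390)/12.8540
= -1.1630/12.8540
= -0.0905

z = -0.0905


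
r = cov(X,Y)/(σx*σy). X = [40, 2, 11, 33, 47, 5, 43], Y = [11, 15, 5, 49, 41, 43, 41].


Mean X = 25.8571, Mean Y = 29.2857
SD X = 17.795895, SD Y = 16.815930
Cov = 106.612245
r = 106.612245/(17.795895*16.815930) = 0.3563

r = 0.3563


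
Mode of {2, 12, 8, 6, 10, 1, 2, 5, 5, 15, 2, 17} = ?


Frequencies: 1:1, 2:3, 5:2, 6:1, 8:1, 10:1, 12:1, 15:1, 17:1
Max frequency = 3
Mode = 2

Mode = 2


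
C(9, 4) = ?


C(9,4) = 9!/(4! × 5!)
= 362880/(24 × 120)
= 126

C(9,4) = 126


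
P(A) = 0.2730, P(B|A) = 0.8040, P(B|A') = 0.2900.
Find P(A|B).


P(B) = P(B|A)*P(A) + P(B|A')*P(A')
= 0.8040*0.2730 + 0.2900*0.7270
= 0.219492 + 0.210830 = 0.430322
P(A|B) = 0.219492/0.430322 = 0.5101

P(A|B) = 0.5101


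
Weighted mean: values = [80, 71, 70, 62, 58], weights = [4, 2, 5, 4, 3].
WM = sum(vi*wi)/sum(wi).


Numerator = 80*4 + 71*2 + 70*5 + 62*4 + 58*3 = 1234
Denominator = 4 + 2 + 5 + 4 + 3 = 18
WM = 1234/18 = 68.5556

WM = 68.5556


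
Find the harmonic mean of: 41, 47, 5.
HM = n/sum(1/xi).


Sum of reciprocals = 1/41 + 1/47 + 1/5 = 0.245667
HM = 3/0.245667 = 12.2117

HM = 12.2117


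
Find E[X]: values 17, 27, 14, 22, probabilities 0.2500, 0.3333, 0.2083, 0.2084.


E[X] = 17*0.2500 + 27*0.3333 + 14*0.2083 + 22*0.2084
= 4.2500 + 8.9991 + 2.9162 + 4.5848
= 20.7501

E[X] = 20.7501


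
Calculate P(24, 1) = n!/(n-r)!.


P(24,1) = 24!/23!
= 620448401733239439360000/25852016738884976640000
= 24

P(24,1) = 24


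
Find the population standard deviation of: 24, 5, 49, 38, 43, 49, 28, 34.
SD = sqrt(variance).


Mean = 33.7500
Variance = 190.4375
SD = sqrt(190.4375) = 13.7999

SD = 13.7999


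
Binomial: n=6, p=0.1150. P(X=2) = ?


C(6,2) = 15
p^2 = 0.013225
(1-p)^4 = 0.613441
P = 15 * 0.013225 * 0.613441 = 0.1217

P(X=2) = 0.1217


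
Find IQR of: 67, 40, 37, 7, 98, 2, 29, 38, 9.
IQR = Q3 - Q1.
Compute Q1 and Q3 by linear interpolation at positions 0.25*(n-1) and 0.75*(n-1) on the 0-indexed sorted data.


Sorted: 2, 7, 9, 29, 37, 38, 40, 67, 98
Q1 (25th %ile) = 9.0000
Q3 (75th %ile) = 40.0000
IQR = 40.0000 - 9.0000 = 31.0000

IQR = 31.0000


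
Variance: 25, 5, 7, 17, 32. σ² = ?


Mean = 17.2000
Squared deviations: 60.8400, 148.8400, 104.0400, 0.0400, 219.0400
Sum = 532.8000
Variance = 532.8000/5 = 106.5600

Variance = 106.5600


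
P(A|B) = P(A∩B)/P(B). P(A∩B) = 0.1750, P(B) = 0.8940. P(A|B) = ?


P(A|B) = 0.1750/0.8940 = 0.1957

P(A|B) = 0.1957


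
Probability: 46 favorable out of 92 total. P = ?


P = 46/92 = 0.5000

P = 0.5000


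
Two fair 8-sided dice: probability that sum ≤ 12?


Total outcomes = 8×8 = 64
Favorable (sum ≤ 12): 54
P = 54/64 = 0.8438

P = 0.8438


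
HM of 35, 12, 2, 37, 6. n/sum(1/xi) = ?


Sum of reciprocals = 1/35 + 1/12 + 1/2 + 1/37 + 1/6 = 0.805598
HM = 5/0.805598 = 6.2066

HM = 6.2066


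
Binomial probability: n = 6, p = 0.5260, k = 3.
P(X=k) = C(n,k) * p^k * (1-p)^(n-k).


C(6,3) = 20
p^3 = 0.145532
(1-p)^3 = 0.106496
P = 20 * 0.145532 * 0.106496 = 0.3100

P(X=3) = 0.3100


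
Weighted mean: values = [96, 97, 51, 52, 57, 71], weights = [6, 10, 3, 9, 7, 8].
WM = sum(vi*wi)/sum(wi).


Numerator = 96*6 + 97*10 + 51*3 + 52*9 + 57*7 + 71*8 = 3134
Denominator = 6 + 10 + 3 + 9 + 7 + 8 = 43
WM = 3134/43 = 72.8837

WM = 72.8837


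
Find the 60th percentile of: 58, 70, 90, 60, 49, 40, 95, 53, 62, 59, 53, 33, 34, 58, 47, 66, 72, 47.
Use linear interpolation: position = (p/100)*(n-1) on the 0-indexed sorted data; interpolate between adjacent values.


Sorted: 33, 34, 40, 47, 47, 49, 53, 53, 58, 58, 59, 60, 62, 66, 70, 72, 90, 95
n = 18
Index = 60/100 * 17 = 10.2000
Lower = data[10] = 59, Upper = data[11] = 60
P60 = 59 + 0.2000*(1) = 59.2000

P60 = 59.2000


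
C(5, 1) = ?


C(5,1) = 5!/(1! × 4!)
= 120/(1 × 24)
= 5

C(5,1) = 5


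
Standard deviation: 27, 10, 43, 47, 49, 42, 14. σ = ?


Mean = 33.1429
Variance = 222.6939
SD = sqrt(222.6939) = 14.9229

SD = 14.9229


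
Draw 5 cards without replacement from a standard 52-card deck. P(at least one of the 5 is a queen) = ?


P(at least one) = 1 - P(none)
P(none) = (48/52) × (47/51) × (46/50) × (45/49) × (44/48) = 0.658842
P(at least one) = 1 - 0.658842 = 0.3412

P = 0.3412


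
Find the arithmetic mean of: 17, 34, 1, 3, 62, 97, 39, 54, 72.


Sum = 17 + 34 + 1 + 3 + 62 + 97 + 39 + 54 + 72 = 379
n = 9
Mean = 379/9 = 42.1111

Mean = 42.1111


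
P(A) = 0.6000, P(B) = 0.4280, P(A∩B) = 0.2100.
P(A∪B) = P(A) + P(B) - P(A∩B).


P(A∪B) = 0.6000 + 0.4280 - 0.2100
= 1.0280 - 0.2100
= 0.8180

P(A∪B) = 0.8180


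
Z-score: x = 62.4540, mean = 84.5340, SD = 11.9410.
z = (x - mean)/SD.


z = (62.4540 - 84.5340)/11.9410
= -22.0800/11.9410
= -1.8491

z = -1.8491


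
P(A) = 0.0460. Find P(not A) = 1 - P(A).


P(not A) = 1 - 0.0460 = 0.9540

P(not A) = 0.9540


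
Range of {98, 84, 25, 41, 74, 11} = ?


Max = 98, Min = 11
Range = 98 - 11 = 87

Range = 87


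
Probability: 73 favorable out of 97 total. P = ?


P = 73/97 = 0.7526

P = 0.7526


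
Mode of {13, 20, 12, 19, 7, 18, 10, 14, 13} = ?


Frequencies: 7:1, 10:1, 12:1, 13:2, 14:1, 18:1, 19:1, 20:1
Max frequency = 2
Mode = 13

Mode = 13


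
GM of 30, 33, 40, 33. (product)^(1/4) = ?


Product = 30 × 33 × 40 × 33 = 1306800
GM = 1306800^(1/4) = 33.8106

GM = 33.8106


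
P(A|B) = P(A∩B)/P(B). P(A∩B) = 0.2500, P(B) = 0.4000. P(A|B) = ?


P(A|B) = 0.2500/0.4000 = 0.6250

P(A|B) = 0.6250


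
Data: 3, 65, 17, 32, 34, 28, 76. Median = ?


Sorted: 3, 17, 28, 32, 34, 65, 76
n = 7 (odd)
Middle value = 32

Median = 32


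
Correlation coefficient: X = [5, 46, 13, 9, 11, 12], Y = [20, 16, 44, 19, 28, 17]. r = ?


Mean X = 16.0000, Mean Y = 24.0000
SD X = 13.662601, SD Y = 9.746794
Cov = -35.500000
r = -35.500000/(13.662601*9.746794) = -0.2666

r = -0.2666


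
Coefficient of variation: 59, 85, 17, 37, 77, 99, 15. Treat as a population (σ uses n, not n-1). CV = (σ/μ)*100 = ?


Mean = 55.5714
SD = 30.9417
CV = (30.9417/55.5714)*100 = 55.6791%

CV = 55.6791%


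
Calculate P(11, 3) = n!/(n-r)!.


P(11,3) = 11!/8!
= 39916800/40320
= 990

P(11,3) = 990


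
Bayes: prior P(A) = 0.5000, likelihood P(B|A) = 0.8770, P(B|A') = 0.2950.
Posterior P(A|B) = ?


P(B) = P(B|A)*P(A) + P(B|A')*P(A')
= 0.8770*0.5000 + 0.2950*0.5000
= 0.438500 + 0.147500 = 0.586000
P(A|B) = 0.438500/0.586000 = 0.7483

P(A|B) = 0.7483


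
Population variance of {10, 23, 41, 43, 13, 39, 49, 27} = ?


Mean = 30.6250
Squared deviations: 425.3906, 58.1406, 107.6406, 153.1406, 310.6406, 70.1406, 337.6406, 13.1406
Sum = 1475.8750
Variance = 1475.8750/8 = 184.4844

Variance = 184.4844


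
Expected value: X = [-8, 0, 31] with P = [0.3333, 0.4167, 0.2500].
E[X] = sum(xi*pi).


E[X] = -8*0.3333 + 0*0.4167 + 31*0.2500
= -2.6664 + 0 + 7.7500
= 5.0836

E[X] = 5.0836


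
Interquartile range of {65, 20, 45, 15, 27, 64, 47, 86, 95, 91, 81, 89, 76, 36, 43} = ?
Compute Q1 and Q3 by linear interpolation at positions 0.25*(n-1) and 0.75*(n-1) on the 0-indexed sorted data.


Sorted: 15, 20, 27, 36, 43, 45, 47, 64, 65, 76, 81, 86, 89, 91, 95
Q1 (25th %ile) = 39.5000
Q3 (75th %ile) = 83.5000
IQR = 83.5000 - 39.5000 = 44.0000

IQR = 44.0000


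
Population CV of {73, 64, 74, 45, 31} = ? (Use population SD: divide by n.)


Mean = 57.4000
SD = 16.8119
CV = (16.8119/57.4000)*100 = 29.2890%

CV = 29.2890%


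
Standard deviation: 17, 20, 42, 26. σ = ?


Mean = 26.2500
Variance = 93.1875
SD = sqrt(93.1875) = 9.6534

SD = 9.6534


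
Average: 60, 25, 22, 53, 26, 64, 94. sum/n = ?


Sum = 60 + 25 + 22 + 53 + 26 + 64 + 94 = 344
n = 7
Mean = 344/7 = 49.1429

Mean = 49.1429


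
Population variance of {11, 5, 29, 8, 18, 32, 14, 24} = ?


Mean = 17.6250
Squared deviations: 43.8906, 159.3906, 129.3906, 92.6406, 0.1406, 206.6406, 13.1406, 40.6406
Sum = 685.8750
Variance = 685.8750/8 = 85.7344

Variance = 85.7344


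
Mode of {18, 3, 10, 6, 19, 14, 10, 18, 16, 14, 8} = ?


Frequencies: 3:1, 6:1, 8:1, 10:2, 14:2, 16:1, 18:2, 19:1
Max frequency = 2
Mode = 10, 14, 18

Mode = 10, 14, 18


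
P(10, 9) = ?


P(10,9) = 10!/1!
= 3628800/1
= 3628800

P(10,9) = 3628800


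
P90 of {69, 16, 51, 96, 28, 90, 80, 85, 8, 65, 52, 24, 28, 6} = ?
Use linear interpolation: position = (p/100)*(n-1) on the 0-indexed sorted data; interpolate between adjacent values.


Sorted: 6, 8, 16, 24, 28, 28, 51, 52, 65, 69, 80, 85, 90, 96
n = 14
Index = 90/100 * 13 = 11.7000
Lower = data[11] = 85, Upper = data[12] = 90
P90 = 85 + 0.7000*(5) = 88.5000

P90 = 88.5000


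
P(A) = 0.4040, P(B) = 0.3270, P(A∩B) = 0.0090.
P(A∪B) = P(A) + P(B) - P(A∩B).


P(A∪B) = 0.4040 + 0.3270 - 0.0090
= 0.7310 - 0.0090
= 0.7220

P(A∪B) = 0.7220


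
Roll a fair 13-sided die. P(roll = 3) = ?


Favorable outcomes (roll = 3): 1
Total outcomes = 13
P = 1/13 = 0.0769

P = 0.0769


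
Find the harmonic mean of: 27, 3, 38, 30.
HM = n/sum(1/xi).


Sum of reciprocals = 1/27 + 1/3 + 1/38 + 1/30 = 0.430019
HM = 4/0.430019 = 9.3019

HM = 9.3019


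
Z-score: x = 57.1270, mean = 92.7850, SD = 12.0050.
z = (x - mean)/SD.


z = (57.1270 - 92.7850)/12.0050
= -35.6580/12.0050
= -2.9703

z = -2.9703


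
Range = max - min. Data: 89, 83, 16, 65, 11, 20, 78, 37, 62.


Max = 89, Min = 11
Range = 89 - 11 = 78

Range = 78


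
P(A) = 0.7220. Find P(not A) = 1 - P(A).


P(not A) = 1 - 0.7220 = 0.2780

P(not A) = 0.2780


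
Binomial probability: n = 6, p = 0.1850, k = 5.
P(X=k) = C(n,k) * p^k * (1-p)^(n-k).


C(6,5) = 6
p^5 = 0.000217
(1-p)^1 = 0.815000
P = 6 * 0.000217 * 0.815000 = 0.0011

P(X=5) = 0.0011


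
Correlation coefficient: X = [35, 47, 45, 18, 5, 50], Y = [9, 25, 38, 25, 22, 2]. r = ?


Mean X = 33.3333, Mean Y = 20.1667
SD X = 16.539515, SD Y = 11.710631
Cov = -28.888889
r = -28.888889/(16.539515*11.710631) = -0.1492

r = -0.1492


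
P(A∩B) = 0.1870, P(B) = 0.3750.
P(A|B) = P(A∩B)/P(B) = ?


P(A|B) = 0.1870/0.3750 = 0.4987

P(A|B) = 0.4987


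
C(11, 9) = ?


C(11,9) = 11!/(9! × 2!)
= 39916800/(362880 × 2)
= 55

C(11,9) = 55


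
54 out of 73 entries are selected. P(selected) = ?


P = 54/73 = 0.7397

P = 0.7397


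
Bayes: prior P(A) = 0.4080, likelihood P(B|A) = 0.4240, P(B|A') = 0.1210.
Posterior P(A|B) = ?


P(B) = P(B|A)*P(A) + P(B|A')*P(A')
= 0.4240*0.4080 + 0.1210*0.5920
= 0.172992 + 0.071632 = 0.244624
P(A|B) = 0.172992/0.244624 = 0.7072

P(A|B) = 0.7072


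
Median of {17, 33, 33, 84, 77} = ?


Sorted: 17, 33, 33, 77, 84
n = 5 (odd)
Middle value = 33

Median = 33


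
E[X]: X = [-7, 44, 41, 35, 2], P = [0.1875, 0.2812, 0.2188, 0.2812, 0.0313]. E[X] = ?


E[X] = -7*0.1875 + 44*0.2812 + 41*0.2188 + 35*0.2812 + 2*0.0313
= -1.3125 + 12.3728 + 8.9708 + 9.8420 + 0.0626
= 29.9357

E[X] = 29.9357
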